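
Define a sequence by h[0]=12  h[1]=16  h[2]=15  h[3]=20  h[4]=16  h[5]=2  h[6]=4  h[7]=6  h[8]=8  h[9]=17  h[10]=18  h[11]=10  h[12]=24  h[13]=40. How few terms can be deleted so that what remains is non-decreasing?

6

Fewest deletions = n − (longest non-decreasing subsequence).
i:      0  1  2  3  4  5  6  7  8  9 10 11 12 13
h[i]:  12 16 15 20 16  2  4  6  8 17 18 10 24 40
dp:     1  2  2  3  3  1  2  3  4  5  6  5  7  8
max dp = 8, so deletions = 14 − 8 = 6.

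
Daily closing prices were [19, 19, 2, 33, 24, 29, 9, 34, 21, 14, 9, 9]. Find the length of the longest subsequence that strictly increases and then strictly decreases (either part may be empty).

7

inc[i] = longest strictly increasing subsequence ending at i; dec[i] = longest strictly decreasing subsequence starting at i:
i:      1  2  3  4  5  6  7  8  9 10 11 12
a[i]:  19 19  2 33 24 29  9 34 21 14  9  9
inc:    1  1  1  2  2  3  2  4  3  3  2  2
dec:    3  3  1  5  4  4  1  4  3  2  1  1
Best peak at i=8 (value 34): inc=4, dec=4, length 4+4−1 = 7.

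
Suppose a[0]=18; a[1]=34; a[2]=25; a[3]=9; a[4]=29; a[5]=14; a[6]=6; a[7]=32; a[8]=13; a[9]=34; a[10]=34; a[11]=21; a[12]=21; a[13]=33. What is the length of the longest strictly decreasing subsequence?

4

Negate each value so 'decreasing' becomes 'increasing', then run patience tails on the negated sequence:
-18 → extends → [-18]
-34 → replaces -18 → [-34]
-25 → extends → [-34, -25]
-9 → extends → [-34, -25, -9]
-29 → replaces -25 → [-34, -29, -9]
-14 → replaces -9 → [-34, -29, -14]
-6 → extends → [-34, -29, -14, -6]
-32 → replaces -29 → [-34, -32, -14, -6]
-13 → replaces -6 → [-34, -32, -14, -13]
-34 → already a tail → [-34, -32, -14, -13]
-34 → already a tail → [-34, -32, -14, -13]
-21 → replaces -14 → [-34, -32, -21, -13]
-21 → already a tail → [-34, -32, -21, -13]
-33 → replaces -32 → [-34, -33, -21, -13]
Four tails, so the longest strictly decreasing subsequence of the original has length 4.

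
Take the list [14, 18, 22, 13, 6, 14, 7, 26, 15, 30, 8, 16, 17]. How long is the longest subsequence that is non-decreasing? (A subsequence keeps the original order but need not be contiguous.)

Track the smallest tail for each achievable length (allowing ties):
14 → extends → [14]
18 → extends → [14, 18]
22 → extends → [14, 18, 22]
13 → replaces 14 → [13, 18, 22]
6 → replaces 13 → [6, 18, 22]
14 → replaces 18 → [6, 14, 22]
7 → replaces 14 → [6, 7, 22]
26 → extends → [6, 7, 22, 26]
15 → replaces 22 → [6, 7, 15, 26]
30 → extends → [6, 7, 15, 26, 30]
8 → replaces 15 → [6, 7, 8, 26, 30]
16 → replaces 26 → [6, 7, 8, 16, 30]
17 → replaces 30 → [6, 7, 8, 16, 17]
Five tails, so the longest non-decreasing subsequence has length 5 (e.g. 14, 18, 22, 26, 30).

5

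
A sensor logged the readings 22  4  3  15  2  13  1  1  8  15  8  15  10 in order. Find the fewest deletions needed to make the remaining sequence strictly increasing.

Fewest deletions = n − (longest strictly increasing subsequence).
i:      1  2  3  4  5  6  7  8  9 10 11 12 13
a[i]:  22  4  3 15  2 13  1  1  8 15  8 15 10
dp:     1  1  1  2  1  2  1  1  2  3  2  3  3
max dp = 3, so deletions = 13 − 3 = 10.

10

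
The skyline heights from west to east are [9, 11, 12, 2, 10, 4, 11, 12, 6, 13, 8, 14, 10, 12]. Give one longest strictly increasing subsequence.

9, 10, 11, 12, 13, 14

Patience tails give the LIS length; then backtrack through the dp parents:
9 → extends → [9]
11 → extends → [9, 11]
12 → extends → [9, 11, 12]
2 → replaces 9 → [2, 11, 12]
10 → replaces 11 → [2, 10, 12]
4 → replaces 10 → [2, 4, 12]
11 → replaces 12 → [2, 4, 11]
12 → extends → [2, 4, 11, 12]
6 → replaces 11 → [2, 4, 6, 12]
13 → extends → [2, 4, 6, 12, 13]
8 → replaces 12 → [2, 4, 6, 8, 13]
14 → extends → [2, 4, 6, 8, 13, 14]
10 → replaces 13 → [2, 4, 6, 8, 10, 14]
12 → replaces 14 → [2, 4, 6, 8, 10, 12]
Length 6; one witness is 9, 10, 11, 12, 13, 14.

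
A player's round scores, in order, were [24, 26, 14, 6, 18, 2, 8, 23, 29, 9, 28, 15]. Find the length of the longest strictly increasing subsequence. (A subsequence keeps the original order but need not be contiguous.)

Track the smallest tail for each achievable length (strict):
24 → extends → [24]
26 → extends → [24, 26]
14 → replaces 24 → [14, 26]
6 → replaces 14 → [6, 26]
18 → replaces 26 → [6, 18]
2 → replaces 6 → [2, 18]
8 → replaces 18 → [2, 8]
23 → extends → [2, 8, 23]
29 → extends → [2, 8, 23, 29]
9 → replaces 23 → [2, 8, 9, 29]
28 → replaces 29 → [2, 8, 9, 28]
15 → replaces 28 → [2, 8, 9, 15]
Four tails, so the longest strictly increasing subsequence has length 4 (e.g. 14, 18, 23, 29).

4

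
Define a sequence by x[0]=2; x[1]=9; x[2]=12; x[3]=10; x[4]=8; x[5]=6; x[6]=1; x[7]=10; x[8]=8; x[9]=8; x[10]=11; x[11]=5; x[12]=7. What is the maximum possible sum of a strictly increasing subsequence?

Let S[i] be the best sum of a strictly increasing subsequence ending at i:
i:      0  1  2  3  4  5  6  7  8  9 10 11 12
x[i]:   2  9 12 10  8  6  1 10  8  8 11  5  7
S:      2 11 23 21 10  8  1 21 16 16 32  7 15
Maximum is 32 (e.g. 2 + 9 + 10 + 11).

32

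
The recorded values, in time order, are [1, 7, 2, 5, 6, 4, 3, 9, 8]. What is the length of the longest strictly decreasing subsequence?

4

Negate each value so 'decreasing' becomes 'increasing', then run patience tails on the negated sequence:
-1 → extends → [-1]
-7 → replaces -1 → [-7]
-2 → extends → [-7, -2]
-5 → replaces -2 → [-7, -5]
-6 → replaces -5 → [-7, -6]
-4 → extends → [-7, -6, -4]
-3 → extends → [-7, -6, -4, -3]
-9 → replaces -7 → [-9, -6, -4, -3]
-8 → replaces -6 → [-9, -8, -4, -3]
Four tails, so the longest strictly decreasing subsequence of the original has length 4.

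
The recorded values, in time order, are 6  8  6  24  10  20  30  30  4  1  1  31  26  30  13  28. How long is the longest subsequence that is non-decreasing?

7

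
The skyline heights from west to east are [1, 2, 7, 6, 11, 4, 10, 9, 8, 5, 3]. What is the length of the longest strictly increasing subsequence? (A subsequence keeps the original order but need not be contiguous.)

4

Let dp[i] be the length of the longest such subsequence ending at index i:
i:      1  2  3  4  5  6  7  8  9 10 11
a[i]:   1  2  7  6 11  4 10  9  8  5  3
dp:     1  2  3  3  4  3  4  4  4  4  3
Maximum dp value is 4.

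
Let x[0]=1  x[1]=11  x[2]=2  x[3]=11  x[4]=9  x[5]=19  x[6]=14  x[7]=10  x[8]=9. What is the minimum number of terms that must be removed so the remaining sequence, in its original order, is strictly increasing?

5

Fewest deletions = n − (longest strictly increasing subsequence).
i:      0  1  2  3  4  5  6  7  8
x[i]:   1 11  2 11  9 19 14 10  9
dp:     1  2  2  3  3  4  4  4  3
max dp = 4, so deletions = 9 − 4 = 5.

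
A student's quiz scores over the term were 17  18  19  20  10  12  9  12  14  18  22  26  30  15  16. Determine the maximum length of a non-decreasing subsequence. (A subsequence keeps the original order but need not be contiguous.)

8

Let dp[i] be the length of the longest such subsequence ending at index i:
i:      1  2  3  4  5  6  7  8  9 10 11 12 13 14 15
a[i]:  17 18 19 20 10 12  9 12 14 18 22 26 30 15 16
dp:     1  2  3  4  1  2  1  3  4  5  6  7  8  5  6
Maximum dp value is 8.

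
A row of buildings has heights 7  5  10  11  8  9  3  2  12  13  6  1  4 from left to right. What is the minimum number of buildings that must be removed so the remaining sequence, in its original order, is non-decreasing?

8

Fewest deletions = n − (longest non-decreasing subsequence).
Patience tails:
7 → extends → [7]
5 → replaces 7 → [5]
10 → extends → [5, 10]
11 → extends → [5, 10, 11]
8 → replaces 10 → [5, 8, 11]
9 → replaces 11 → [5, 8, 9]
3 → replaces 5 → [3, 8, 9]
2 → replaces 3 → [2, 8, 9]
12 → extends → [2, 8, 9, 12]
13 → extends → [2, 8, 9, 12, 13]
6 → replaces 8 → [2, 6, 9, 12, 13]
1 → replaces 2 → [1, 6, 9, 12, 13]
4 → replaces 6 → [1, 4, 9, 12, 13]
Longest non-decreasing subsequence has length 5, so deletions = 13 − 5 = 8.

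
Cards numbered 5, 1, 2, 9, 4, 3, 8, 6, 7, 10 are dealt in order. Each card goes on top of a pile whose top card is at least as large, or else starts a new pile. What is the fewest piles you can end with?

The minimum number of non-increasing subsequences covering a sequence equals the length of its longest strictly increasing subsequence.
LIS length is 6 (e.g. 1, 2, 4, 6, 7, 10), so 6 piles are needed.

6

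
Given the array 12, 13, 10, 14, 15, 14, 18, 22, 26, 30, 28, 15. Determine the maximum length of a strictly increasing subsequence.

Track the smallest tail for each achievable length (strict):
12 → extends → [12]
13 → extends → [12, 13]
10 → replaces 12 → [10, 13]
14 → extends → [10, 13, 14]
15 → extends → [10, 13, 14, 15]
14 → already a tail → [10, 13, 14, 15]
18 → extends → [10, 13, 14, 15, 18]
22 → extends → [10, 13, 14, 15, 18, 22]
26 → extends → [10, 13, 14, 15, 18, 22, 26]
30 → extends → [10, 13, 14, 15, 18, 22, 26, 30]
28 → replaces 30 → [10, 13, 14, 15, 18, 22, 26, 28]
15 → already a tail → [10, 13, 14, 15, 18, 22, 26, 28]
Eight tails, so the longest strictly increasing subsequence has length 8 (e.g. 12, 13, 14, 15, 18, 22, 26, 30).

8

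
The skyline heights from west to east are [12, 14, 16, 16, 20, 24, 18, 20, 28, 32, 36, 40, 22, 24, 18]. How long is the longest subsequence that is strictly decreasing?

Let dp[i] be the longest strictly decreasing subsequence ending at i:
i:      1  2  3  4  5  6  7  8  9 10 11 12 13 14 15
a[i]:  12 14 16 16 20 24 18 20 28 32 36 40 22 24 18
dp:     1  1  1  1  1  1  2  2  1  1  1  1  2  2  3
Maximum is 3.

3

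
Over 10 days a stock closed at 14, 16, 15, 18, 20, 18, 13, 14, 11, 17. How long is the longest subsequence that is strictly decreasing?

Negate each value so 'decreasing' becomes 'increasing', then run patience tails on the negated sequence:
-14 → extends → [-14]
-16 → replaces -14 → [-16]
-15 → extends → [-16, -15]
-18 → replaces -16 → [-18, -15]
-20 → replaces -18 → [-20, -15]
-18 → replaces -15 → [-20, -18]
-13 → extends → [-20, -18, -13]
-14 → replaces -13 → [-20, -18, -14]
-11 → extends → [-20, -18, -14, -11]
-17 → replaces -14 → [-20, -18, -17, -11]
Four tails, so the longest strictly decreasing subsequence of the original has length 4.

4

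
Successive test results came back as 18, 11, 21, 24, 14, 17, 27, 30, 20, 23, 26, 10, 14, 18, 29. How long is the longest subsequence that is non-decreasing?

Track the smallest tail for each achievable length (allowing ties):
18 → extends → [18]
11 → replaces 18 → [11]
21 → extends → [11, 21]
24 → extends → [11, 21, 24]
14 → replaces 21 → [11, 14, 24]
17 → replaces 24 → [11, 14, 17]
27 → extends → [11, 14, 17, 27]
30 → extends → [11, 14, 17, 27, 30]
20 → replaces 27 → [11, 14, 17, 20, 30]
23 → replaces 30 → [11, 14, 17, 20, 23]
26 → extends → [11, 14, 17, 20, 23, 26]
10 → replaces 11 → [10, 14, 17, 20, 23, 26]
14 → replaces 17 → [10, 14, 14, 20, 23, 26]
18 → replaces 20 → [10, 14, 14, 18, 23, 26]
29 → extends → [10, 14, 14, 18, 23, 26, 29]
Seven tails, so the longest non-decreasing subsequence has length 7 (e.g. 11, 14, 17, 20, 23, 26, 29).

7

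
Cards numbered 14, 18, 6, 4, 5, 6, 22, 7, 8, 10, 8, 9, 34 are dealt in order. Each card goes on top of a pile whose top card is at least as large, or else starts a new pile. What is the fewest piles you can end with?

Place each on the leftmost legal pile:
14 → new pile 1 (tops now [14])
18 → new pile 2 (tops now [14, 18])
6 → pile 1 (tops now [6, 18])
4 → pile 1 (tops now [4, 18])
5 → pile 2 (tops now [4, 5])
6 → new pile 3 (tops now [4, 5, 6])
22 → new pile 4 (tops now [4, 5, 6, 22])
7 → pile 4 (tops now [4, 5, 6, 7])
8 → new pile 5 (tops now [4, 5, 6, 7, 8])
10 → new pile 6 (tops now [4, 5, 6, 7, 8, 10])
8 → pile 5 (tops now [4, 5, 6, 7, 8, 10])
9 → pile 6 (tops now [4, 5, 6, 7, 8, 9])
34 → new pile 7 (tops now [4, 5, 6, 7, 8, 9, 34])
Seven piles.

7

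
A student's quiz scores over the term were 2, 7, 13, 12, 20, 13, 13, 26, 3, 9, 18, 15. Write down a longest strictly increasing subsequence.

Patience tails give the LIS length; then backtrack through the dp parents:
2 → extends → [2]
7 → extends → [2, 7]
13 → extends → [2, 7, 13]
12 → replaces 13 → [2, 7, 12]
20 → extends → [2, 7, 12, 20]
13 → replaces 20 → [2, 7, 12, 13]
13 → already a tail → [2, 7, 12, 13]
26 → extends → [2, 7, 12, 13, 26]
3 → replaces 7 → [2, 3, 12, 13, 26]
9 → replaces 12 → [2, 3, 9, 13, 26]
18 → replaces 26 → [2, 3, 9, 13, 18]
15 → replaces 18 → [2, 3, 9, 13, 15]
Length 5; one witness is 2, 7, 13, 20, 26.

2, 7, 13, 20, 26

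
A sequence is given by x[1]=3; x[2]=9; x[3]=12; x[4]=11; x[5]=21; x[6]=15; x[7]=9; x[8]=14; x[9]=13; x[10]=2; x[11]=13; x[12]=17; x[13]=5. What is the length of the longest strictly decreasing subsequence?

Let dp[i] be the longest strictly decreasing subsequence ending at i:
i:      1  2  3  4  5  6  7  8  9 10 11 12 13
x[i]:   3  9 12 11 21 15  9 14 13  2 13 17  5
dp:     1  1  1  2  1  2  3  3  4  5  4  2  5
Maximum is 5.

5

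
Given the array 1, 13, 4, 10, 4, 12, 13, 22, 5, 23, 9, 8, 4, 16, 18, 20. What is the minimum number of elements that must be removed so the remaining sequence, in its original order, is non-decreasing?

8

Fewest deletions = n − (longest non-decreasing subsequence).
i:      1  2  3  4  5  6  7  8  9 10 11 12 13 14 15 16
a[i]:   1 13  4 10  4 12 13 22  5 23  9  8  4 16 18 20
dp:     1  2  2  3  3  4  5  6  4  7  5  5  4  6  7  8
max dp = 8, so deletions = 16 − 8 = 8.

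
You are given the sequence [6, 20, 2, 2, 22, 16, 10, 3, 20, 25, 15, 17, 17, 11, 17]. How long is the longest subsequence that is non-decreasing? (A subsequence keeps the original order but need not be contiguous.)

7

Let dp[i] be the length of the longest such subsequence ending at index i:
i:      1  2  3  4  5  6  7  8  9 10 11 12 13 14 15
a[i]:   6 20  2  2 22 16 10  3 20 25 15 17 17 11 17
dp:     1  2  1  2  3  3  3  3  4  5  4  5  6  4  7
Maximum dp value is 7.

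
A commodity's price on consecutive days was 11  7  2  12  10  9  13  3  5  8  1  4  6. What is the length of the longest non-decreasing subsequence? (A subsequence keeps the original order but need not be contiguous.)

4

Let dp[i] be the length of the longest such subsequence ending at index i:
i:      1  2  3  4  5  6  7  8  9 10 11 12 13
a[i]:  11  7  2 12 10  9 13  3  5  8  1  4  6
dp:     1  1  1  2  2  2  3  2  3  4  1  3  4
Maximum dp value is 4.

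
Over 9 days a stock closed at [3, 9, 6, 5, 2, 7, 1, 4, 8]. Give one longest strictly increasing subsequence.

3, 6, 7, 8

Patience tails give the LIS length; then backtrack through the dp parents:
3 → extends → [3]
9 → extends → [3, 9]
6 → replaces 9 → [3, 6]
5 → replaces 6 → [3, 5]
2 → replaces 3 → [2, 5]
7 → extends → [2, 5, 7]
1 → replaces 2 → [1, 5, 7]
4 → replaces 5 → [1, 4, 7]
8 → extends → [1, 4, 7, 8]
Length 4; one witness is 3, 6, 7, 8.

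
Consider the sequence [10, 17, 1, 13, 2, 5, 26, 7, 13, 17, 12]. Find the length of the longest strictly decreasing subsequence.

Negate each value so 'decreasing' becomes 'increasing', then run patience tails on the negated sequence:
-10 → extends → [-10]
-17 → replaces -10 → [-17]
-1 → extends → [-17, -1]
-13 → replaces -1 → [-17, -13]
-2 → extends → [-17, -13, -2]
-5 → replaces -2 → [-17, -13, -5]
-26 → replaces -17 → [-26, -13, -5]
-7 → replaces -5 → [-26, -13, -7]
-13 → already a tail → [-26, -13, -7]
-17 → replaces -13 → [-26, -17, -7]
-12 → replaces -7 → [-26, -17, -12]
Three tails, so the longest strictly decreasing subsequence of the original has length 3.

3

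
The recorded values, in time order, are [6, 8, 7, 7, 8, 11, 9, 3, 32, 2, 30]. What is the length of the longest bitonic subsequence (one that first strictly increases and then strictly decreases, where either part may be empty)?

inc[i] = longest strictly increasing subsequence ending at i; dec[i] = longest strictly decreasing subsequence starting at i:
i:      1  2  3  4  5  6  7  8  9 10 11
a[i]:   6  8  7  7  8 11  9  3 32  2 30
inc:    1  2  2  2  3  4  4  1  5  1  5
dec:    3  4  3  3  3  4  3  2  2  1  1
Best peak at i=6 (value 11): inc=4, dec=4, length 4+4−1 = 7.

7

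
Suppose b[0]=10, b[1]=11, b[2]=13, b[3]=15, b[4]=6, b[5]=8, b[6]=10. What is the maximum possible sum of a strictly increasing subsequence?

49

Let S[i] be the best sum of a strictly increasing subsequence ending at i:
i:      0  1  2  3  4  5  6
b[i]:  10 11 13 15  6  8 10
S:     10 21 34 49  6 14 24
Maximum is 49 (e.g. 10 + 11 + 13 + 15).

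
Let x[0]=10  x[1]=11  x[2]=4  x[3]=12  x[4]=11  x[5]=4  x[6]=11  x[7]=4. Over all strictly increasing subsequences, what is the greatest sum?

33

Let S[i] be the best sum of a strictly increasing subsequence ending at i:
i:      0  1  2  3  4  5  6  7
x[i]:  10 11  4 12 11  4 11  4
S:     10 21  4 33 21  4 21  4
Maximum is 33 (e.g. 10 + 11 + 12).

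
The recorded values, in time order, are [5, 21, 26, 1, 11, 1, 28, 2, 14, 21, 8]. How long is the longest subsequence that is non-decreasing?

Track the smallest tail for each achievable length (allowing ties):
5 → extends → [5]
21 → extends → [5, 21]
26 → extends → [5, 21, 26]
1 → replaces 5 → [1, 21, 26]
11 → replaces 21 → [1, 11, 26]
1 → replaces 11 → [1, 1, 26]
28 → extends → [1, 1, 26, 28]
2 → replaces 26 → [1, 1, 2, 28]
14 → replaces 28 → [1, 1, 2, 14]
21 → extends → [1, 1, 2, 14, 21]
8 → replaces 14 → [1, 1, 2, 8, 21]
Five tails, so the longest non-decreasing subsequence has length 5 (e.g. 1, 1, 2, 14, 21).

5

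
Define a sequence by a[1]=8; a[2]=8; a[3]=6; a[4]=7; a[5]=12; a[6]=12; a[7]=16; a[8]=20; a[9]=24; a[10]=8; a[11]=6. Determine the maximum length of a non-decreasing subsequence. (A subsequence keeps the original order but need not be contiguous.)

7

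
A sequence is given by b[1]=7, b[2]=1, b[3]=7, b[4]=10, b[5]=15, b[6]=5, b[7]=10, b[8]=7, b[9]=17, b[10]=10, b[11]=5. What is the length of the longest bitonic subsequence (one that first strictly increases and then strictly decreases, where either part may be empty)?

7

inc[i] = longest strictly increasing subsequence ending at i; dec[i] = longest strictly decreasing subsequence starting at i:
i:      1  2  3  4  5  6  7  8  9 10 11
b[i]:   7  1  7 10 15  5 10  7 17 10  5
inc:    1  1  2  3  4  2  3  3  5  4  2
dec:    2  1  2  3  4  1  3  2  3  2  1
Best peak at i=5 (value 15): inc=4, dec=4, length 4+4−1 = 7.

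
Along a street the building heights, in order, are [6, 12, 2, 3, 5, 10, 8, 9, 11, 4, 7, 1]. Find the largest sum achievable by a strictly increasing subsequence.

Let S[i] be the best sum of a strictly increasing subsequence ending at i:
i:      1  2  3  4  5  6  7  8  9 10 11 12
a[i]:   6 12  2  3  5 10  8  9 11  4  7  1
S:      6 18  2  5 10 20 18 27 38  9 17  1
Maximum is 38 (e.g. 2 + 3 + 5 + 8 + 9 + 11).

38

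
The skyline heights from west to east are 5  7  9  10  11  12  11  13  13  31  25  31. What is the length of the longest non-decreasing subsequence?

10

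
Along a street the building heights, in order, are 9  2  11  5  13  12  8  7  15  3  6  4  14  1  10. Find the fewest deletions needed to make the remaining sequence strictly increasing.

11

Fewest deletions = n − (longest strictly increasing subsequence).
i:      1  2  3  4  5  6  7  8  9 10 11 12 13 14 15
a[i]:   9  2 11  5 13 12  8  7 15  3  6  4 14  1 10
dp:     1  1  2  2  3  3  3  3  4  2  3  3  4  1  4
max dp = 4, so deletions = 15 − 4 = 11.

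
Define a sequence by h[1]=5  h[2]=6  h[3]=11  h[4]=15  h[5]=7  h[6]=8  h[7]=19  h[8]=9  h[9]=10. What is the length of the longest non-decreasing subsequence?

Track the smallest tail for each achievable length (allowing ties):
5 → extends → [5]
6 → extends → [5, 6]
11 → extends → [5, 6, 11]
15 → extends → [5, 6, 11, 15]
7 → replaces 11 → [5, 6, 7, 15]
8 → replaces 15 → [5, 6, 7, 8]
19 → extends → [5, 6, 7, 8, 19]
9 → replaces 19 → [5, 6, 7, 8, 9]
10 → extends → [5, 6, 7, 8, 9, 10]
Six tails, so the longest non-decreasing subsequence has length 6 (e.g. 5, 6, 7, 8, 9, 10).

6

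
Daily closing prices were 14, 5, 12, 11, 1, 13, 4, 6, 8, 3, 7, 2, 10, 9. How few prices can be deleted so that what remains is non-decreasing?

Fewest deletions = n − (longest non-decreasing subsequence).
i:      1  2  3  4  5  6  7  8  9 10 11 12 13 14
a[i]:  14  5 12 11  1 13  4  6  8  3  7  2 10  9
dp:     1  1  2  2  1  3  2  3  4  2  4  2  5  5
max dp = 5, so deletions = 14 − 5 = 9.

9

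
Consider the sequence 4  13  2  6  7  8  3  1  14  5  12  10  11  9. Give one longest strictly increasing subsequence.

4, 6, 7, 8, 10, 11

Patience tails give the LIS length; then backtrack through the dp parents:
4 → extends → [4]
13 → extends → [4, 13]
2 → replaces 4 → [2, 13]
6 → replaces 13 → [2, 6]
7 → extends → [2, 6, 7]
8 → extends → [2, 6, 7, 8]
3 → replaces 6 → [2, 3, 7, 8]
1 → replaces 2 → [1, 3, 7, 8]
14 → extends → [1, 3, 7, 8, 14]
5 → replaces 7 → [1, 3, 5, 8, 14]
12 → replaces 14 → [1, 3, 5, 8, 12]
10 → replaces 12 → [1, 3, 5, 8, 10]
11 → extends → [1, 3, 5, 8, 10, 11]
9 → replaces 10 → [1, 3, 5, 8, 9, 11]
Length 6; one witness is 4, 6, 7, 8, 10, 11.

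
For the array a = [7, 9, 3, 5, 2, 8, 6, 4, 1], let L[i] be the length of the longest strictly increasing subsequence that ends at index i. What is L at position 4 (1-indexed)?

2

dp[i] = 1 + max{dp[j] : j<i, a[j]<a[i]} (or 1 if no such j):
i:     1 2 3 4 5 6 7 8 9
a[i]:  7 9 3 5 2 8 6 4 1
dp:    1 2 1 2 1 3 3 2 1
At index 4 the value is 2.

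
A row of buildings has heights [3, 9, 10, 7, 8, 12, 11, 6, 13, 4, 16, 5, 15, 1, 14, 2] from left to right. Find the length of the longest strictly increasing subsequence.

6

Track the smallest tail for each achievable length (strict):
3 → extends → [3]
9 → extends → [3, 9]
10 → extends → [3, 9, 10]
7 → replaces 9 → [3, 7, 10]
8 → replaces 10 → [3, 7, 8]
12 → extends → [3, 7, 8, 12]
11 → replaces 12 → [3, 7, 8, 11]
6 → replaces 7 → [3, 6, 8, 11]
13 → extends → [3, 6, 8, 11, 13]
4 → replaces 6 → [3, 4, 8, 11, 13]
16 → extends → [3, 4, 8, 11, 13, 16]
5 → replaces 8 → [3, 4, 5, 11, 13, 16]
15 → replaces 16 → [3, 4, 5, 11, 13, 15]
1 → replaces 3 → [1, 4, 5, 11, 13, 15]
14 → replaces 15 → [1, 4, 5, 11, 13, 14]
2 → replaces 4 → [1, 2, 5, 11, 13, 14]
Six tails, so the longest strictly increasing subsequence has length 6 (e.g. 3, 9, 10, 12, 13, 16).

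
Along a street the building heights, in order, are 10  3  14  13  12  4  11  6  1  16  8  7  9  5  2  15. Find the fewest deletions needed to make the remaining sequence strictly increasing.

10

Fewest deletions = n − (longest strictly increasing subsequence).
Patience tails:
10 → extends → [10]
3 → replaces 10 → [3]
14 → extends → [3, 14]
13 → replaces 14 → [3, 13]
12 → replaces 13 → [3, 12]
4 → replaces 12 → [3, 4]
11 → extends → [3, 4, 11]
6 → replaces 11 → [3, 4, 6]
1 → replaces 3 → [1, 4, 6]
16 → extends → [1, 4, 6, 16]
8 → replaces 16 → [1, 4, 6, 8]
7 → replaces 8 → [1, 4, 6, 7]
9 → extends → [1, 4, 6, 7, 9]
5 → replaces 6 → [1, 4, 5, 7, 9]
2 → replaces 4 → [1, 2, 5, 7, 9]
15 → extends → [1, 2, 5, 7, 9, 15]
Longest strictly increasing subsequence has length 6, so deletions = 16 − 6 = 10.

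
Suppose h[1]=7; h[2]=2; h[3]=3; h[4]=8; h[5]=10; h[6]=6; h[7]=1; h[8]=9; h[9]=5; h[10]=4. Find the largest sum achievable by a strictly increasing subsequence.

Let S[i] be the best sum of a strictly increasing subsequence ending at i:
i:      1  2  3  4  5  6  7  8  9 10
h[i]:   7  2  3  8 10  6  1  9  5  4
S:      7  2  5 15 25 11  1 24 10  9
Maximum is 25 (e.g. 7 + 8 + 10).

25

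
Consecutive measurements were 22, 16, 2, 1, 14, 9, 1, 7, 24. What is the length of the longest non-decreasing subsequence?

4

Let dp[i] be the length of the longest such subsequence ending at index i:
i:      1  2  3  4  5  6  7  8  9
a[i]:  22 16  2  1 14  9  1  7 24
dp:     1  1  1  1  2  2  2  3  4
Maximum dp value is 4.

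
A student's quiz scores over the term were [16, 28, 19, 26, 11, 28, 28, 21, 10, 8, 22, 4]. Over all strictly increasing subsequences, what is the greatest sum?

89

Let S[i] be the best sum of a strictly increasing subsequence ending at i:
i:      1  2  3  4  5  6  7  8  9 10 11 12
a[i]:  16 28 19 26 11 28 28 21 10  8 22  4
S:     16 44 35 61 11 89 89 56 10  8 78  4
Maximum is 89 (e.g. 16 + 19 + 26 + 28).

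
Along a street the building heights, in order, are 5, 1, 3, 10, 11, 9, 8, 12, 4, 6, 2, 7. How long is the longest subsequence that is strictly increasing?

Track the smallest tail for each achievable length (strict):
5 → extends → [5]
1 → replaces 5 → [1]
3 → extends → [1, 3]
10 → extends → [1, 3, 10]
11 → extends → [1, 3, 10, 11]
9 → replaces 10 → [1, 3, 9, 11]
8 → replaces 9 → [1, 3, 8, 11]
12 → extends → [1, 3, 8, 11, 12]
4 → replaces 8 → [1, 3, 4, 11, 12]
6 → replaces 11 → [1, 3, 4, 6, 12]
2 → replaces 3 → [1, 2, 4, 6, 12]
7 → replaces 12 → [1, 2, 4, 6, 7]
Five tails, so the longest strictly increasing subsequence has length 5 (e.g. 1, 3, 10, 11, 12).

5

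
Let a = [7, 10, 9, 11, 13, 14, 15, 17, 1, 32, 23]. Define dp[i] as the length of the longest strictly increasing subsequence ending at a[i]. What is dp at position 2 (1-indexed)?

2

dp[i] = 1 + max{dp[j] : j<i, a[j]<a[i]} (or 1 if no such j):
i:      1  2  3  4  5  6  7  8  9 10 11
a[i]:   7 10  9 11 13 14 15 17  1 32 23
dp:     1  2  2  3  4  5  6  7  1  8  8
At index 2 the value is 2.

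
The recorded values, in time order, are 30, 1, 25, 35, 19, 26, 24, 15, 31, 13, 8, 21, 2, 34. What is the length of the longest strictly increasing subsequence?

5

Track the smallest tail for each achievable length (strict):
30 → extends → [30]
1 → replaces 30 → [1]
25 → extends → [1, 25]
35 → extends → [1, 25, 35]
19 → replaces 25 → [1, 19, 35]
26 → replaces 35 → [1, 19, 26]
24 → replaces 26 → [1, 19, 24]
15 → replaces 19 → [1, 15, 24]
31 → extends → [1, 15, 24, 31]
13 → replaces 15 → [1, 13, 24, 31]
8 → replaces 13 → [1, 8, 24, 31]
21 → replaces 24 → [1, 8, 21, 31]
2 → replaces 8 → [1, 2, 21, 31]
34 → extends → [1, 2, 21, 31, 34]
Five tails, so the longest strictly increasing subsequence has length 5 (e.g. 1, 25, 26, 31, 34).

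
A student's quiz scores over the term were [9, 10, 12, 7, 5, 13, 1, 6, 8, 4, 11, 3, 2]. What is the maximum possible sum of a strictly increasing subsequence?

Let S[i] be the best sum of a strictly increasing subsequence ending at i:
i:      1  2  3  4  5  6  7  8  9 10 11 12 13
a[i]:   9 10 12  7  5 13  1  6  8  4 11  3  2
S:      9 19 31  7  5 44  1 11 19  5 30  4  3
Maximum is 44 (e.g. 9 + 10 + 12 + 13).

44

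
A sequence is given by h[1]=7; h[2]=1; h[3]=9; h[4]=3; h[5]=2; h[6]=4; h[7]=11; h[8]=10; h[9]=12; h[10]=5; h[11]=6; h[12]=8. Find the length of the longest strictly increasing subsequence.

Track the smallest tail for each achievable length (strict):
7 → extends → [7]
1 → replaces 7 → [1]
9 → extends → [1, 9]
3 → replaces 9 → [1, 3]
2 → replaces 3 → [1, 2]
4 → extends → [1, 2, 4]
11 → extends → [1, 2, 4, 11]
10 → replaces 11 → [1, 2, 4, 10]
12 → extends → [1, 2, 4, 10, 12]
5 → replaces 10 → [1, 2, 4, 5, 12]
6 → replaces 12 → [1, 2, 4, 5, 6]
8 → extends → [1, 2, 4, 5, 6, 8]
Six tails, so the longest strictly increasing subsequence has length 6 (e.g. 1, 3, 4, 5, 6, 8).

6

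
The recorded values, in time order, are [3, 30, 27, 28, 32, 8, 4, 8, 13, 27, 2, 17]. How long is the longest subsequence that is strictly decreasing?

5

Let dp[i] be the longest strictly decreasing subsequence ending at i:
i:      1  2  3  4  5  6  7  8  9 10 11 12
a[i]:   3 30 27 28 32  8  4  8 13 27  2 17
dp:     1  1  2  2  1  3  4  3  3  3  5  4
Maximum is 5.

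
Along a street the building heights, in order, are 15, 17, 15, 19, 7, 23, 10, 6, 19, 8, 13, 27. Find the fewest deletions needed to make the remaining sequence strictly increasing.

Fewest deletions = n − (longest strictly increasing subsequence).
i:      1  2  3  4  5  6  7  8  9 10 11 12
a[i]:  15 17 15 19  7 23 10  6 19  8 13 27
dp:     1  2  1  3  1  4  2  1  3  2  3  5
max dp = 5, so deletions = 12 − 5 = 7.

7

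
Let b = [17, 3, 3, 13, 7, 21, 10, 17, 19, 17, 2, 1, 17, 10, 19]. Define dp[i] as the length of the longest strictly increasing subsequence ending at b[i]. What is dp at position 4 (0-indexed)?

dp[i] = 1 + max{dp[j] : j<i, b[j]<b[i]} (or 1 if no such j):
i:      0  1  2  3  4  5  6  7  8  9 10 11 12 13 14
b[i]:  17  3  3 13  7 21 10 17 19 17  2  1 17 10 19
dp:     1  1  1  2  2  3  3  4  5  4  1  1  4  3  5
At index 4 the value is 2.

2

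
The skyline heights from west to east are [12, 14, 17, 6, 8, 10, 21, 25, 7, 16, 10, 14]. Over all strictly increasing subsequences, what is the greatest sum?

89

Let S[i] be the best sum of a strictly increasing subsequence ending at i:
i:      1  2  3  4  5  6  7  8  9 10 11 12
a[i]:  12 14 17  6  8 10 21 25  7 16 10 14
S:     12 26 43  6 14 24 64 89 13 42 24 38
Maximum is 89 (e.g. 12 + 14 + 17 + 21 + 25).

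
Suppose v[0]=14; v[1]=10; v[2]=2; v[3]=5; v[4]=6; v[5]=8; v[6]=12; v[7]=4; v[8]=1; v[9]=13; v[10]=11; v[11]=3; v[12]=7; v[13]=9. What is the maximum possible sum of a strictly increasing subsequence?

Let S[i] be the best sum of a strictly increasing subsequence ending at i:
i:      0  1  2  3  4  5  6  7  8  9 10 11 12 13
v[i]:  14 10  2  5  6  8 12  4  1 13 11  3  7  9
S:     14 10  2  7 13 21 33  6  1 46 32  5 20 30
Maximum is 46 (e.g. 2 + 5 + 6 + 8 + 12 + 13).

46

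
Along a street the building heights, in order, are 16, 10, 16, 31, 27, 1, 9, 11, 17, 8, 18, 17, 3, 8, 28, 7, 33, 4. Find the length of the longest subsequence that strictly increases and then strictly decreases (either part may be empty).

9

inc[i] = longest strictly increasing subsequence ending at i; dec[i] = longest strictly decreasing subsequence starting at i:
i:      1  2  3  4  5  6  7  8  9 10 11 12 13 14 15 16 17 18
a[i]:  16 10 16 31 27  1  9 11 17  8 18 17  3  8 28  7 33  4
inc:    1  1  2  3  3  1  2  3  4  2  5  4  2  3  6  3  7  3
dec:    6  5  5  7  6  1  4  4  4  3  5  4  1  3  3  2  2  1
Best peak at i=4 (value 31): inc=3, dec=7, length 3+7−1 = 9.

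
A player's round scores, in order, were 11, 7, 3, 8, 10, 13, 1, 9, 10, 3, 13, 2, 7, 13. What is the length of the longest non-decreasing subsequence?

6

Let dp[i] be the length of the longest such subsequence ending at index i:
i:      1  2  3  4  5  6  7  8  9 10 11 12 13 14
a[i]:  11  7  3  8 10 13  1  9 10  3 13  2  7 13
dp:     1  1  1  2  3  4  1  3  4  2  5  2  3  6
Maximum dp value is 6.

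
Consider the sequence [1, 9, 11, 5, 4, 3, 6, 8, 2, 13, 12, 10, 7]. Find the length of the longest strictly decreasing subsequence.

Let dp[i] be the longest strictly decreasing subsequence ending at i:
i:      1  2  3  4  5  6  7  8  9 10 11 12 13
a[i]:   1  9 11  5  4  3  6  8  2 13 12 10  7
dp:     1  1  1  2  3  4  2  2  5  1  2  3  4
Maximum is 5.

5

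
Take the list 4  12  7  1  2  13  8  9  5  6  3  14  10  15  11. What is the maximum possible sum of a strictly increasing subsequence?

58

Let S[i] be the best sum of a strictly increasing subsequence ending at i:
i:      1  2  3  4  5  6  7  8  9 10 11 12 13 14 15
a[i]:   4 12  7  1  2 13  8  9  5  6  3 14 10 15 11
S:      4 16 11  1  3 29 19 28  9 15  6 43 38 58 49
Maximum is 58 (e.g. 4 + 12 + 13 + 14 + 15).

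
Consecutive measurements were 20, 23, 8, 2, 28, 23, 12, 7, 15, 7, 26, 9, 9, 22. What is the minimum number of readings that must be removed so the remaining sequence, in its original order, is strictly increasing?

Fewest deletions = n − (longest strictly increasing subsequence).
Patience tails:
20 → extends → [20]
23 → extends → [20, 23]
8 → replaces 20 → [8, 23]
2 → replaces 8 → [2, 23]
28 → extends → [2, 23, 28]
23 → already a tail → [2, 23, 28]
12 → replaces 23 → [2, 12, 28]
7 → replaces 12 → [2, 7, 28]
15 → replaces 28 → [2, 7, 15]
7 → already a tail → [2, 7, 15]
26 → extends → [2, 7, 15, 26]
9 → replaces 15 → [2, 7, 9, 26]
9 → already a tail → [2, 7, 9, 26]
22 → replaces 26 → [2, 7, 9, 22]
Longest strictly increasing subsequence has length 4, so deletions = 14 − 4 = 10.

10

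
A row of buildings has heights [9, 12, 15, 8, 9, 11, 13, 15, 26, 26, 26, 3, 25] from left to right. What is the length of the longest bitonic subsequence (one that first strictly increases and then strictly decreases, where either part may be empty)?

7

inc[i] = longest strictly increasing subsequence ending at i; dec[i] = longest strictly decreasing subsequence starting at i:
i:      1  2  3  4  5  6  7  8  9 10 11 12 13
a[i]:   9 12 15  8  9 11 13 15 26 26 26  3 25
inc:    1  2  3  1  2  3  4  5  6  6  6  1  6
dec:    3  3  3  2  2  2  2  2  2  2  2  1  1
Best peak at i=9 (value 26): inc=6, dec=2, length 6+2−1 = 7.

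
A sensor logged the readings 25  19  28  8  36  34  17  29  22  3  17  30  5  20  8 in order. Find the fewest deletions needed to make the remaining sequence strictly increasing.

Fewest deletions = n − (longest strictly increasing subsequence).
Patience tails:
25 → extends → [25]
19 → replaces 25 → [19]
28 → extends → [19, 28]
8 → replaces 19 → [8, 28]
36 → extends → [8, 28, 36]
34 → replaces 36 → [8, 28, 34]
17 → replaces 28 → [8, 17, 34]
29 → replaces 34 → [8, 17, 29]
22 → replaces 29 → [8, 17, 22]
3 → replaces 8 → [3, 17, 22]
17 → already a tail → [3, 17, 22]
30 → extends → [3, 17, 22, 30]
5 → replaces 17 → [3, 5, 22, 30]
20 → replaces 22 → [3, 5, 20, 30]
8 → replaces 20 → [3, 5, 8, 30]
Longest strictly increasing subsequence has length 4, so deletions = 15 − 4 = 11.

11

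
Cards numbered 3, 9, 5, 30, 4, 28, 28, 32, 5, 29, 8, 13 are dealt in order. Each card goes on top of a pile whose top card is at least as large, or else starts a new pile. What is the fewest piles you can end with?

The minimum number of non-increasing subsequences covering a sequence equals the length of its longest strictly increasing subsequence.
LIS length is 5 (e.g. 3, 4, 5, 8, 13), so 5 piles are needed.

5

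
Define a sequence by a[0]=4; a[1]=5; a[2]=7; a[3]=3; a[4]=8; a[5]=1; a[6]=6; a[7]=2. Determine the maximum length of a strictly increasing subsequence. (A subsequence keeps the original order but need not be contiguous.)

4

Track the smallest tail for each achievable length (strict):
4 → extends → [4]
5 → extends → [4, 5]
7 → extends → [4, 5, 7]
3 → replaces 4 → [3, 5, 7]
8 → extends → [3, 5, 7, 8]
1 → replaces 3 → [1, 5, 7, 8]
6 → replaces 7 → [1, 5, 6, 8]
2 → replaces 5 → [1, 2, 6, 8]
Four tails, so the longest strictly increasing subsequence has length 4 (e.g. 4, 5, 7, 8).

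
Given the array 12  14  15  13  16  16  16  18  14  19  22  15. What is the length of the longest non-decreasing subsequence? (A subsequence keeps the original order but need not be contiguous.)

Let dp[i] be the length of the longest such subsequence ending at index i:
i:      1  2  3  4  5  6  7  8  9 10 11 12
a[i]:  12 14 15 13 16 16 16 18 14 19 22 15
dp:     1  2  3  2  4  5  6  7  3  8  9  4
Maximum dp value is 9.

9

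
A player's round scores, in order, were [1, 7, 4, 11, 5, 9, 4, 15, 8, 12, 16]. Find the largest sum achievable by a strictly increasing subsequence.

Let S[i] be the best sum of a strictly increasing subsequence ending at i:
i:      1  2  3  4  5  6  7  8  9 10 11
a[i]:   1  7  4 11  5  9  4 15  8 12 16
S:      1  8  5 19 10 19  5 34 18 31 50
Maximum is 50 (e.g. 1 + 4 + 5 + 9 + 15 + 16).

50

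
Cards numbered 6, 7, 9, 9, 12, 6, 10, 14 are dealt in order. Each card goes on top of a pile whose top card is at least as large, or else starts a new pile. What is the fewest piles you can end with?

Place each on the leftmost legal pile:
6 → new pile 1 (tops now [6])
7 → new pile 2 (tops now [6, 7])
9 → new pile 3 (tops now [6, 7, 9])
9 → pile 3 (tops now [6, 7, 9])
12 → new pile 4 (tops now [6, 7, 9, 12])
6 → pile 1 (tops now [6, 7, 9, 12])
10 → pile 4 (tops now [6, 7, 9, 10])
14 → new pile 5 (tops now [6, 7, 9, 10, 14])
Five piles.

5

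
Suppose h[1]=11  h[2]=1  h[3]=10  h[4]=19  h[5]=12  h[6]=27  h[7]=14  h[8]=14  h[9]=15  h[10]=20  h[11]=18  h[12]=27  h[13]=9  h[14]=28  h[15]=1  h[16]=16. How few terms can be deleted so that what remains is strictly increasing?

Fewest deletions = n − (longest strictly increasing subsequence).
i:      1  2  3  4  5  6  7  8  9 10 11 12 13 14 15 16
h[i]:  11  1 10 19 12 27 14 14 15 20 18 27  9 28  1 16
dp:     1  1  2  3  3  4  4  4  5  6  6  7  2  8  1  6
max dp = 8, so deletions = 16 − 8 = 8.

8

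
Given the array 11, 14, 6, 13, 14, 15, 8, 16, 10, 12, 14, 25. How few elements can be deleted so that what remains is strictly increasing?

6

Fewest deletions = n − (longest strictly increasing subsequence).
Patience tails:
11 → extends → [11]
14 → extends → [11, 14]
6 → replaces 11 → [6, 14]
13 → replaces 14 → [6, 13]
14 → extends → [6, 13, 14]
15 → extends → [6, 13, 14, 15]
8 → replaces 13 → [6, 8, 14, 15]
16 → extends → [6, 8, 14, 15, 16]
10 → replaces 14 → [6, 8, 10, 15, 16]
12 → replaces 15 → [6, 8, 10, 12, 16]
14 → replaces 16 → [6, 8, 10, 12, 14]
25 → extends → [6, 8, 10, 12, 14, 25]
Longest strictly increasing subsequence has length 6, so deletions = 12 − 6 = 6.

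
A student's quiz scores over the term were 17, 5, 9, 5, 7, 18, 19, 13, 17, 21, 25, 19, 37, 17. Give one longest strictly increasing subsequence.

5, 9, 18, 19, 21, 25, 37

Patience tails give the LIS length; then backtrack through the dp parents:
17 → extends → [17]
5 → replaces 17 → [5]
9 → extends → [5, 9]
5 → already a tail → [5, 9]
7 → replaces 9 → [5, 7]
18 → extends → [5, 7, 18]
19 → extends → [5, 7, 18, 19]
13 → replaces 18 → [5, 7, 13, 19]
17 → replaces 19 → [5, 7, 13, 17]
21 → extends → [5, 7, 13, 17, 21]
25 → extends → [5, 7, 13, 17, 21, 25]
19 → replaces 21 → [5, 7, 13, 17, 19, 25]
37 → extends → [5, 7, 13, 17, 19, 25, 37]
17 → already a tail → [5, 7, 13, 17, 19, 25, 37]
Length 7; one witness is 5, 9, 18, 19, 21, 25, 37.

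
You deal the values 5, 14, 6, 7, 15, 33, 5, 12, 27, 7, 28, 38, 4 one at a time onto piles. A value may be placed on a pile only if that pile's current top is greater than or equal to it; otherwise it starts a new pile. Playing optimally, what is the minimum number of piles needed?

Place each on the leftmost legal pile:
5 → new pile 1 (tops now [5])
14 → new pile 2 (tops now [5, 14])
6 → pile 2 (tops now [5, 6])
7 → new pile 3 (tops now [5, 6, 7])
15 → new pile 4 (tops now [5, 6, 7, 15])
33 → new pile 5 (tops now [5, 6, 7, 15, 33])
5 → pile 1 (tops now [5, 6, 7, 15, 33])
12 → pile 4 (tops now [5, 6, 7, 12, 33])
27 → pile 5 (tops now [5, 6, 7, 12, 27])
7 → pile 3 (tops now [5, 6, 7, 12, 27])
28 → new pile 6 (tops now [5, 6, 7, 12, 27, 28])
38 → new pile 7 (tops now [5, 6, 7, 12, 27, 28, 38])
4 → pile 1 (tops now [4, 6, 7, 12, 27, 28, 38])
Seven piles.

7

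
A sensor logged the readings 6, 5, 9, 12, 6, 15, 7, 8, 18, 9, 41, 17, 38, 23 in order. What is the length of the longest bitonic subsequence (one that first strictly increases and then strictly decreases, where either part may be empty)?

8

inc[i] = longest strictly increasing subsequence ending at i; dec[i] = longest strictly decreasing subsequence starting at i:
i:      1  2  3  4  5  6  7  8  9 10 11 12 13 14
a[i]:   6  5  9 12  6 15  7  8 18  9 41 17 38 23
inc:    1  1  2  3  2  4  3  4  5  5  6  6  7  7
dec:    2  1  2  2  1  2  1  1  2  1  3  1  2  1
Best peak at i=11 (value 41): inc=6, dec=3, length 6+3−1 = 8.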